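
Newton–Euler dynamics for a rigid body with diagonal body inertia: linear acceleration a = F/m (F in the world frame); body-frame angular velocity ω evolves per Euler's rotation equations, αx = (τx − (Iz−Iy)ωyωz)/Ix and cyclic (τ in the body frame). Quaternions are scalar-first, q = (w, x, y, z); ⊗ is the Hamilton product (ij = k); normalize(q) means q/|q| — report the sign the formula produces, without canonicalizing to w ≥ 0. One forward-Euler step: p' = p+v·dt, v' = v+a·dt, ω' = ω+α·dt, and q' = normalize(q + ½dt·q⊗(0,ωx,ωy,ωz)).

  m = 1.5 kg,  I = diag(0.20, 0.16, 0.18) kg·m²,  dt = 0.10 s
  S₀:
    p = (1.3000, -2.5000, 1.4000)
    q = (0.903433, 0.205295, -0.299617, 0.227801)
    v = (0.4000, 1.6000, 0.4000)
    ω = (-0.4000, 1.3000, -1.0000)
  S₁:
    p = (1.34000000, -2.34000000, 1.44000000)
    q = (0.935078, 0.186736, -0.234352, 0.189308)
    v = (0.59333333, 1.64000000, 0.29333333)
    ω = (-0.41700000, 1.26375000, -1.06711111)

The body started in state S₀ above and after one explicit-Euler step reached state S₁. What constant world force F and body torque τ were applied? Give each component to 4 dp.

ω₁ − ω₀ = (-0.01700000, -0.03625000, -0.06711111)
gyro term ω₀×Iω₀ = (-0.0260, 0.0080, 0.0208)
applied torque τ = (-0.0600, -0.0500, -0.1000)
Δv = v₁−v₀ = (0.19333333, 0.04000000, -0.10666667)
applied force F = (2.9000, 0.6000, -1.6000)

F = (2.9000, 0.6000, -1.6000)
τ = (-0.0600, -0.0500, -0.1000)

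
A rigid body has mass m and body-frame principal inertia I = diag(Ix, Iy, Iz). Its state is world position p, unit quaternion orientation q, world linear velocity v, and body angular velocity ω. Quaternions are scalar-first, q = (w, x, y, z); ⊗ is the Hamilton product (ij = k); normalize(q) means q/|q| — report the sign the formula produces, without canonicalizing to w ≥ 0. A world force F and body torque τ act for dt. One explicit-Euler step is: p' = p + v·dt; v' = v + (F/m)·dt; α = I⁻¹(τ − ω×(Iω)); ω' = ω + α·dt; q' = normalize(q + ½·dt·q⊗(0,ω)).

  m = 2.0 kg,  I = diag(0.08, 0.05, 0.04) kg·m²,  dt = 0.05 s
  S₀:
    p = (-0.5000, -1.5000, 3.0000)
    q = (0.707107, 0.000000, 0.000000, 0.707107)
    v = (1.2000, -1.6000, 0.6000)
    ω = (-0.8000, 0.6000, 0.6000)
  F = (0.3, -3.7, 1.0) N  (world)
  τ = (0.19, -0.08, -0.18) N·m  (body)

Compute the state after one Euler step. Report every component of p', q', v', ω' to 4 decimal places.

p' = (-0.4400, -1.5800, 3.0300)
q' = (0.6962, -0.0247, -0.0035, 0.7174)
v' = (1.2075, -1.6925, 0.6250)
ω' = (-0.6790, 0.5392, 0.3570)

p' = p + v·dt = (-0.4400, -1.5800, 3.0300)
v + (F/m)dt = (1.2075, -1.6925, 0.6250)
ω×(Iω) gyroscopic = (-0.0036, -0.0192, 0.0144)
α = I⁻¹(τ − ω×Iω) = (2.4200, -1.2160, -4.8600)
ω' = ω + α·dt = (-0.6790, 0.5392, 0.3570)
2q̇ = q⊗(0,ω) = (-0.4242642, -0.9899498, -0.1414214, 0.4242642)
updated quaternion q' = (0.6962, -0.0247, -0.0035, 0.7174)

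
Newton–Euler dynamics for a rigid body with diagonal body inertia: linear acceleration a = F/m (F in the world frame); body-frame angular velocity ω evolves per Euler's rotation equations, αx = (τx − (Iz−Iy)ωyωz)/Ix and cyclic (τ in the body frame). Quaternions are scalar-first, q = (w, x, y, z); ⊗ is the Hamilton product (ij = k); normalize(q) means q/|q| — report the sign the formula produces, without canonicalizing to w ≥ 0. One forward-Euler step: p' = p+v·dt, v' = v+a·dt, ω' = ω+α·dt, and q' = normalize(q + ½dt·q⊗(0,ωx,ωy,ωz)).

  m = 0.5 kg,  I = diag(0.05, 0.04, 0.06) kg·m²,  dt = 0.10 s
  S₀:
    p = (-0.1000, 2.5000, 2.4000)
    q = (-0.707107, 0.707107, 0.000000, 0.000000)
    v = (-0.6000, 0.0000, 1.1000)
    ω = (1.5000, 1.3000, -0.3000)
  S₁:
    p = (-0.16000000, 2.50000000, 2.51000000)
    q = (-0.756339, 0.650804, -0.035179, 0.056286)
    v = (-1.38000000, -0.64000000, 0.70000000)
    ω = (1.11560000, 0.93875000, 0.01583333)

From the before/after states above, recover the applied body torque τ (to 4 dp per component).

rate change Δω = (-0.38440000, -0.36125000, 0.31583333)
ω₀×(Iω₀) = (-0.0078, 0.0045, -0.0195)
I·α + gyro = (-0.2000, -0.1400, 0.1700)

τ = (-0.2000, -0.1400, 0.1700)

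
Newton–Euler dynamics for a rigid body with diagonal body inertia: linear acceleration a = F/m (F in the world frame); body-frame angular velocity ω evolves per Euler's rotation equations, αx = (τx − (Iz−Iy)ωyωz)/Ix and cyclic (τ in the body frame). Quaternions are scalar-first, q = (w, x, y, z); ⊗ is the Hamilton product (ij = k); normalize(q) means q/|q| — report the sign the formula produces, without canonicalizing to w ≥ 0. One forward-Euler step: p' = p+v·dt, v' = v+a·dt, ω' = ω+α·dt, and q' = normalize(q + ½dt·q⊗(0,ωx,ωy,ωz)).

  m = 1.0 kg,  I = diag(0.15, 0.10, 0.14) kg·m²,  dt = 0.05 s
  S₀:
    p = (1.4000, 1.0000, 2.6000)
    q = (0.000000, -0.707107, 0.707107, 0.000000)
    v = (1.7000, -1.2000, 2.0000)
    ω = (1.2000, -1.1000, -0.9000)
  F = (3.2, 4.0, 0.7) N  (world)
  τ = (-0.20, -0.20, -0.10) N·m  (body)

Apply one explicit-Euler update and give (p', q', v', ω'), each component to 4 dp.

p' = (1.4850, 0.9400, 2.7000)
q' = (0.0406, -0.7222, 0.6905, -0.0018)
v' = (1.8600, -1.0000, 2.0350)
ω' = (1.1201, -1.1946, -0.9593)

ω×(Iω) gyroscopic = (0.0396, -0.0108, 0.0660)
α = I⁻¹(τ − ω×Iω) = (-1.5973, -1.8920, -1.1857)
ω' = ω + α·dt = (1.1201, -1.1946, -0.9593)
Hamilton product q⊗(0,ω) = (1.6263461, -0.6363963, -0.6363963, -0.0707107)
updated quaternion q' = (0.0406, -0.7222, 0.6905, -0.0018)
linear accel F/m = (3.2000, 4.0000, 0.7000)
p' = p + v·dt = (1.4850, 0.9400, 2.7000)
new velocity v' = (1.8600, -1.0000, 2.0350)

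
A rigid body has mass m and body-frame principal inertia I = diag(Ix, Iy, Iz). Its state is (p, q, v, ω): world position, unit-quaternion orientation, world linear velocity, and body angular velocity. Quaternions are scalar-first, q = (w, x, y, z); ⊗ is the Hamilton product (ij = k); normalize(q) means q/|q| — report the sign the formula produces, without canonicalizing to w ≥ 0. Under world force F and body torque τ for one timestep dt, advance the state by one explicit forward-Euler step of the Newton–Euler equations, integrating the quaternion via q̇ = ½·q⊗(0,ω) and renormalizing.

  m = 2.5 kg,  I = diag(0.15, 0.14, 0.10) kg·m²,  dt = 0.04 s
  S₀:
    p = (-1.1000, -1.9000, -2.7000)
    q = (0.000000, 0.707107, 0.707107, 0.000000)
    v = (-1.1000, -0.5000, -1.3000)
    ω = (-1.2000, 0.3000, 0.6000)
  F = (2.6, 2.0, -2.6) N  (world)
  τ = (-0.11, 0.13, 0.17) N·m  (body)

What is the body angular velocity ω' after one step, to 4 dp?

precession coupling ω×(Iω) = (-0.0072, -0.0360, 0.0036)
angular accel α = (-0.6853, 1.1857, 1.6640)
ω' = ω + α·dt = (-1.2274, 0.3474, 0.6666)

ω' = (-1.2274, 0.3474, 0.6666)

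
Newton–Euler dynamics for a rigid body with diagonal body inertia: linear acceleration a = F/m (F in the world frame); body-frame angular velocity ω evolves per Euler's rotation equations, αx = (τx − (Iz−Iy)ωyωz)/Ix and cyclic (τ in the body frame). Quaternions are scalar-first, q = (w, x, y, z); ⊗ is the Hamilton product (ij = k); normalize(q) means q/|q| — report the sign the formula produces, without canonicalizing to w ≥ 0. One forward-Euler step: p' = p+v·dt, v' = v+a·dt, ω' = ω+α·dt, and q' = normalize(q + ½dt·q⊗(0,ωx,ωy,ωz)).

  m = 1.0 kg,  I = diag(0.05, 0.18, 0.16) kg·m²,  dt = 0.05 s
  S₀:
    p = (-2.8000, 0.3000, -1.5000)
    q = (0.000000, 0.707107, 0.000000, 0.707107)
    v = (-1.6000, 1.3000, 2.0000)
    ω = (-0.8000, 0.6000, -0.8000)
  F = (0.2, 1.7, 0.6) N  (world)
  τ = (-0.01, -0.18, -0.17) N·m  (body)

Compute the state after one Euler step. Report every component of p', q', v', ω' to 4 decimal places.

p' = (-2.8800, 0.3650, -1.4000)
q' = (0.0283, 0.6961, 0.0000, 0.7173)
v' = (-1.5900, 1.3850, 2.0300)
ω' = (-0.8196, 0.5696, -0.8336)

precession coupling ω×(Iω) = (0.0096, -0.0704, -0.0624)
(τ − ω×Iω)/I = (-0.3920, -0.6089, -0.6725)
ω + α·dt = (-0.8196, 0.5696, -0.8336)
2q̇ = q⊗(0,ω) = (1.1313712, -0.4242642, 0.0000000, 0.4242642)
updated quaternion q' = (0.0283, 0.6961, 0.0000, 0.7173)
a = F/m = (0.2000, 1.7000, 0.6000)
p' = p + v·dt = (-2.8800, 0.3650, -1.4000)
v' = v + a·dt = (-1.5900, 1.3850, 2.0300)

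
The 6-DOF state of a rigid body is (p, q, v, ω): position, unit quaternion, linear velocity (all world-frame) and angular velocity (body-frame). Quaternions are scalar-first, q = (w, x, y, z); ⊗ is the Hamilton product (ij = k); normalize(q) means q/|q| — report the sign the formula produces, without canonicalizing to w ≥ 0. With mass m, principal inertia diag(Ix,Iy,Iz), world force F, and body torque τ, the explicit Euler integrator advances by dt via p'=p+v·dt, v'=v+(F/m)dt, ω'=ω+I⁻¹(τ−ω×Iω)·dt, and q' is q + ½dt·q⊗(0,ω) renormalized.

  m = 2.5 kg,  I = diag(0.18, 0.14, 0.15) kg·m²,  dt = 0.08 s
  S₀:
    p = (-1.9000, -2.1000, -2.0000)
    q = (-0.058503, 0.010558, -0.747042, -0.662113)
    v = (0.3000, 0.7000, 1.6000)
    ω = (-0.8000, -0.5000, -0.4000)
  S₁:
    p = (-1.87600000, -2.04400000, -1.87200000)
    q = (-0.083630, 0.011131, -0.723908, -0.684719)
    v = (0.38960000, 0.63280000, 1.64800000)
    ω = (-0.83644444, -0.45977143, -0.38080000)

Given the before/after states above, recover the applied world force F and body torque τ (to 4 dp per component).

v₁ − v₀ = (0.08960000, -0.06720000, 0.04800000)
applied force F = (2.8000, -2.1000, 1.5000)
Δω = ω₁−ω₀ = (-0.03644444, 0.04022857, 0.01920000)
applied torque τ = (-0.0800, 0.0800, 0.0200)

F = (2.8000, -2.1000, 1.5000)
τ = (-0.0800, 0.0800, 0.0200)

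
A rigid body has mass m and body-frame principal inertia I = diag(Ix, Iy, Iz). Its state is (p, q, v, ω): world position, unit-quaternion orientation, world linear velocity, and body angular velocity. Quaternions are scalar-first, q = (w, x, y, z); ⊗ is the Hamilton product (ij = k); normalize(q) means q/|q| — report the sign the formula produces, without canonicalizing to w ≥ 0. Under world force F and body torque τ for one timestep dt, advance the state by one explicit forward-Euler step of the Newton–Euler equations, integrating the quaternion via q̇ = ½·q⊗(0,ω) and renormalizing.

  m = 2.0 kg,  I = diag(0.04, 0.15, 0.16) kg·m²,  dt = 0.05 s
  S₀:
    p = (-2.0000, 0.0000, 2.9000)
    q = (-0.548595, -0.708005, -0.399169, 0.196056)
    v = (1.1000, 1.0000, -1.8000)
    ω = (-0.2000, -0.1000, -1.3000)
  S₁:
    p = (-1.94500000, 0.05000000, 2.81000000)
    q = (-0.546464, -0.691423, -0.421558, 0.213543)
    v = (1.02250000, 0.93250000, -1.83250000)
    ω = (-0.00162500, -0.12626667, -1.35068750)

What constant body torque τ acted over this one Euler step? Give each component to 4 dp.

τ = (0.1600, -0.1100, -0.1600)

ω₁ − ω₀ = (0.19837500, -0.02626667, -0.05068750)
ω₀×(Iω₀) = (0.0013, -0.0312, 0.0022)
τ = I·(Δω/dt) + ω₀×(Iω₀) = (0.1600, -0.1100, -0.1600)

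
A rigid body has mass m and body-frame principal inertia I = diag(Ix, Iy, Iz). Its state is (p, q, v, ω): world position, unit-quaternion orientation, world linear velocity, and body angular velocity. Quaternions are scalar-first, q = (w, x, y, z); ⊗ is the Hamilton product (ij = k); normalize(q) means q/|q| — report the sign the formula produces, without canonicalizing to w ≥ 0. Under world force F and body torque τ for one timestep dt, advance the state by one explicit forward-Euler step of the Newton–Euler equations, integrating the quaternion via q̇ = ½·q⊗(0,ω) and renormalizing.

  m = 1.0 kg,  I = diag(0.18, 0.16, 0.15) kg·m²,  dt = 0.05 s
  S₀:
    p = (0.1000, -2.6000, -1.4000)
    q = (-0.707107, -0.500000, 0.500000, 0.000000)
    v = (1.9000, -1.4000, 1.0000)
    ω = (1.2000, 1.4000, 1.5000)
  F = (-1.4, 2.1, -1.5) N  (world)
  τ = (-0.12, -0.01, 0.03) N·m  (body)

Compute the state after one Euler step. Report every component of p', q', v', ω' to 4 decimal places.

p' = (0.1950, -2.6700, -1.3500)
q' = (-0.7084, -0.5016, 0.4931, -0.0589)
v' = (1.8300, -1.2950, 0.9250)
ω' = (1.1725, 1.3800, 1.5212)

angular accel α = (-0.5500, -0.4000, 0.4240)
ω + α·dt = (1.1725, 1.3800, 1.5212)
q⊗(0,ω) = (-0.1000000, -0.0985284, -0.2399498, -2.3606605)
q + ½dt·q⊗(0,ω), renormalized = (-0.7084, -0.5016, 0.4931, -0.0589)
new position p' = (0.1950, -2.6700, -1.3500)
v' = v + a·dt = (1.8300, -1.2950, 0.9250)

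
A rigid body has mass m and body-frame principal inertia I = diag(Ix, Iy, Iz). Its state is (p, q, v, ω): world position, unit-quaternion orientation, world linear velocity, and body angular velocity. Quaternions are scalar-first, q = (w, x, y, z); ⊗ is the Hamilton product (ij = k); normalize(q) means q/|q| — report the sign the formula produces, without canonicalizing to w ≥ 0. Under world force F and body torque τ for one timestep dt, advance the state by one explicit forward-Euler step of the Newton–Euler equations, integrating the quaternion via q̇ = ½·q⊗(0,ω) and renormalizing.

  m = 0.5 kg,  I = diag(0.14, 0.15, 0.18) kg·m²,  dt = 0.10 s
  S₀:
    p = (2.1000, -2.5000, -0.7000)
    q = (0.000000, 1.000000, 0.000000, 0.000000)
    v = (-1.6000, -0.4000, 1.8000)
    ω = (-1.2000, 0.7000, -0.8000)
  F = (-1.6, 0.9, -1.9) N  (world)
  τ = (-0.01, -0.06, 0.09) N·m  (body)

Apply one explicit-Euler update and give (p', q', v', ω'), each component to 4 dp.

α = I⁻¹(τ − ω×Iω) = (0.0486, -0.1440, 0.5467)
new body rate ω' = (-1.1951, 0.6856, -0.7453)
2q̇ = q⊗(0,ω) = (1.2000000, 0.0000000, 0.8000000, 0.7000000)
updated quaternion q' = (0.0598, 0.9968, 0.0399, 0.0349)
new position p' = (1.9400, -2.5400, -0.5200)
v + (F/m)dt = (-1.9200, -0.2200, 1.4200)

p' = (1.9400, -2.5400, -0.5200)
q' = (0.0598, 0.9968, 0.0399, 0.0349)
v' = (-1.9200, -0.2200, 1.4200)
ω' = (-1.1951, 0.6856, -0.7453)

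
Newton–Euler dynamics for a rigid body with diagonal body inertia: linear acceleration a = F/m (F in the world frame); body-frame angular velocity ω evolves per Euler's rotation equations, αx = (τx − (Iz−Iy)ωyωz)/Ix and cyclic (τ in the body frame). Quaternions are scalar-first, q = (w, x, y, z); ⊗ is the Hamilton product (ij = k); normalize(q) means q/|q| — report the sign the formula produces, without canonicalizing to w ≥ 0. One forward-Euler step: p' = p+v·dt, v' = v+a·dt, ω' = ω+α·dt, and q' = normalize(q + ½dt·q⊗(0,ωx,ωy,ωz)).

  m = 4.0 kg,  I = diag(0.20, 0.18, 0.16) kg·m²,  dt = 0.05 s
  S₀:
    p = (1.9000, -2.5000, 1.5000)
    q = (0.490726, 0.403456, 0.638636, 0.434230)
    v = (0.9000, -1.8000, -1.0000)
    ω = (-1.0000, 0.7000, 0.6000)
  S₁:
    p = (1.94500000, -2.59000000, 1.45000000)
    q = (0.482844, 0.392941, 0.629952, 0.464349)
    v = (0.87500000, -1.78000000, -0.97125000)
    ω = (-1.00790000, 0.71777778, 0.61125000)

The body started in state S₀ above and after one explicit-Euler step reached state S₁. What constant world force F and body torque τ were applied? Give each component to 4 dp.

Δω = ω₁−ω₀ = (-0.00790000, 0.01777778, 0.01125000)
I·α + gyro = (-0.0400, 0.0400, 0.0500)
velocity change Δv = (-0.02500000, 0.02000000, 0.02875000)
applied force F = (-2.0000, 1.6000, 2.3000)

F = (-2.0000, 1.6000, 2.3000)
τ = (-0.0400, 0.0400, 0.0500)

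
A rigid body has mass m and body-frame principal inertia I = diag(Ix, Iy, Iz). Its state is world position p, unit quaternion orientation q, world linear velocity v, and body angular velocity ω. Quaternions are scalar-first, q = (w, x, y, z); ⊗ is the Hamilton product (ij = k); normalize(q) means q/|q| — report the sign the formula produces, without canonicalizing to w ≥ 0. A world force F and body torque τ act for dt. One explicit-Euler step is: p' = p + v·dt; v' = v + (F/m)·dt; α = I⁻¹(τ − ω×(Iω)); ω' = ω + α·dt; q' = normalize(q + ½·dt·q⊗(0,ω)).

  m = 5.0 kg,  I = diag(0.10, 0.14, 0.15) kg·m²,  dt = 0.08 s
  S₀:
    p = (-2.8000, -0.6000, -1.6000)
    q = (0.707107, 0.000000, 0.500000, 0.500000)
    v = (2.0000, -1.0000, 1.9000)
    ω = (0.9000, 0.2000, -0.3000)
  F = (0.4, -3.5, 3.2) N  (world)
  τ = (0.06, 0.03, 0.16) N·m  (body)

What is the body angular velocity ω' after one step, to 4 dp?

precession coupling ω×(Iω) = (-0.0006, 0.0135, 0.0072)
α = I⁻¹(τ − ω×Iω) = (0.6060, 0.1179, 1.0187)
new body rate ω' = (0.9485, 0.2094, -0.2185)

ω' = (0.9485, 0.2094, -0.2185)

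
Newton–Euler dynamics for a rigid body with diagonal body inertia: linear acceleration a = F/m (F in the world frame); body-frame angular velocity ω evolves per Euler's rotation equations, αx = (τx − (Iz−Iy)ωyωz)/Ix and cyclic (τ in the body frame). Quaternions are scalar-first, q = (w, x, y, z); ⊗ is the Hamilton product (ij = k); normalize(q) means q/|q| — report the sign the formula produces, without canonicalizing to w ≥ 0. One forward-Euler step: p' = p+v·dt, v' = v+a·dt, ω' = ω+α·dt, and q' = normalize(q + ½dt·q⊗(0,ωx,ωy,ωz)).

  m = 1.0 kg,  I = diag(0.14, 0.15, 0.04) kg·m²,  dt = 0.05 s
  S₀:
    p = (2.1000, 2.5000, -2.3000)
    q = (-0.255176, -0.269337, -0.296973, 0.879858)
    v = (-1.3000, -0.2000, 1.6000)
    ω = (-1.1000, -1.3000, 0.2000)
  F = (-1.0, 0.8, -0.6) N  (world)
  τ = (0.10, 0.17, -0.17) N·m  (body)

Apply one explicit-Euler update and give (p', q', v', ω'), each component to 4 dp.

p' = (2.0350, 2.4900, -2.2200)
q' = (-0.2764, -0.2350, -0.3112, 0.8784)
v' = (-1.3500, -0.1600, 1.5700)
ω' = (-1.0745, -1.2360, -0.0304)

a = F/m = (-1.0000, 0.8000, -0.6000)
p + v·dt = (2.0350, 2.4900, -2.2200)
v' = v + a·dt = (-1.3500, -0.1600, 1.5700)
precession coupling ω×(Iω) = (0.0286, -0.0220, 0.0143)
angular accel α = (0.5100, 1.2800, -4.6075)
new body rate ω' = (-1.0745, -1.2360, -0.0304)
q⊗(0,ω) = (-0.8583072, 1.3651144, -0.5822476, -0.0275674)
q' = normalize(q + ½dt·q⊗(0,ω)) = (-0.2764, -0.2350, -0.3112, 0.8784)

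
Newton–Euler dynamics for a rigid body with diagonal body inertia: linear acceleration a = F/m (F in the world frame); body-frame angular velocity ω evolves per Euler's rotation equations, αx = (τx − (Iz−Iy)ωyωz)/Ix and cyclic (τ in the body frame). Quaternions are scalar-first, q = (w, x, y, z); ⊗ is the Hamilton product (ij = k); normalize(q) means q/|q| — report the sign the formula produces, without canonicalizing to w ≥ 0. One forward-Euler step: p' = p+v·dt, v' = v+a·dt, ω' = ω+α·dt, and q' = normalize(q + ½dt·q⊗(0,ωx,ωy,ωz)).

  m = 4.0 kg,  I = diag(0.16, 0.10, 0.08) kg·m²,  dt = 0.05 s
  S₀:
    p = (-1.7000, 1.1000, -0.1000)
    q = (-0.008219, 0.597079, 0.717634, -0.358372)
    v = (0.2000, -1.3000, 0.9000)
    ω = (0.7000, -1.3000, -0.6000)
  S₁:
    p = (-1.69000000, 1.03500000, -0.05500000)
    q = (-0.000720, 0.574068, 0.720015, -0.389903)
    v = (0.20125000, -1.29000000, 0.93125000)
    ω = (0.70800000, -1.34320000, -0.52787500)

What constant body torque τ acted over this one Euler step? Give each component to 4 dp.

τ = (0.0100, -0.1200, 0.1700)

Δω = ω₁−ω₀ = (0.00800000, -0.04320000, 0.07212500)
applied torque τ = (0.0100, -0.1200, 0.1700)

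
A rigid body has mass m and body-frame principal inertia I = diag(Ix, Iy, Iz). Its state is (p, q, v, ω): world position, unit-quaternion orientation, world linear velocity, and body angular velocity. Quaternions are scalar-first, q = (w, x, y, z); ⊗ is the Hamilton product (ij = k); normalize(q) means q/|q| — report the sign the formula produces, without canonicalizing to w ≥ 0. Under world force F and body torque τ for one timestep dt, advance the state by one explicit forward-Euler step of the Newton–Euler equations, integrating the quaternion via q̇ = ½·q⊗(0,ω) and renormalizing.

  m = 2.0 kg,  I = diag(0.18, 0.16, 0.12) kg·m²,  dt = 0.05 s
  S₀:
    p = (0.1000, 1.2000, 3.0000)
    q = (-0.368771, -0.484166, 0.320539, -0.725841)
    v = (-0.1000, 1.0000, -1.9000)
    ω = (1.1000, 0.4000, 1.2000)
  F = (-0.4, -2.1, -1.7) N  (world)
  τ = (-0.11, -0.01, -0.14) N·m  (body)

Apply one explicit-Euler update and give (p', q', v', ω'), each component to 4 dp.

p' = (0.0950, 1.2500, 2.9050)
q' = (-0.3366, -0.4770, 0.3111, -0.7499)
v' = (-0.1100, 0.9475, -1.9425)
ω' = (1.0748, 0.3721, 1.1453)

ω×(Iω) gyroscopic = (-0.0192, 0.0792, -0.0088)
α = I⁻¹(τ − ω×Iω) = (-0.5044, -0.5575, -1.0933)
ω + α·dt = (1.0748, 0.3721, 1.1453)
2q̇ = q⊗(0,ω) = (1.2753762, 0.2693351, -0.3649343, -0.9887845)
updated quaternion q' = (-0.3366, -0.4770, 0.3111, -0.7499)
a = F/m = (-0.2000, -1.0500, -0.8500)
p + v·dt = (0.0950, 1.2500, 2.9050)
v + (F/m)dt = (-0.1100, 0.9475, -1.9425)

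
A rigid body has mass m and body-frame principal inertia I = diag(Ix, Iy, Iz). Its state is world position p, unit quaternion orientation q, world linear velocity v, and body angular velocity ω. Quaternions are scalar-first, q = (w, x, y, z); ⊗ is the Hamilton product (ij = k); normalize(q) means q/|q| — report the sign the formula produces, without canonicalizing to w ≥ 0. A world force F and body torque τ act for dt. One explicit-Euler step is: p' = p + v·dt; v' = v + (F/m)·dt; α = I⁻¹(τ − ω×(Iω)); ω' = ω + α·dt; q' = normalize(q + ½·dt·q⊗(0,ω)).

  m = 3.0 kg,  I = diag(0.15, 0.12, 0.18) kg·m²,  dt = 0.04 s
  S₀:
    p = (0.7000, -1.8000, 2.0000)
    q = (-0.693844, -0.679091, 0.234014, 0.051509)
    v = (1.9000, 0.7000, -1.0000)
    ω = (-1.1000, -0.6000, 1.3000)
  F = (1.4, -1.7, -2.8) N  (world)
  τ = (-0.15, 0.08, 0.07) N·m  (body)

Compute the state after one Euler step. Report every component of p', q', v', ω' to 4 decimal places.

new position p' = (0.7760, -1.7720, 1.9600)
v + (F/m)dt = (1.9187, 0.6773, -1.0373)
angular accel α = (-0.6880, 0.3092, 0.4989)
ω + α·dt = (-1.1275, -0.5876, 1.3200)
2q̇ = q⊗(0,ω) = (-0.6735534, 1.0983520, 1.2424648, -0.2371272)
q' = normalize(q + ½dt·q⊗(0,ω)) = (-0.7069, -0.6567, 0.2587, 0.0467)

p' = (0.7760, -1.7720, 1.9600)
q' = (-0.7069, -0.6567, 0.2587, 0.0467)
v' = (1.9187, 0.6773, -1.0373)
ω' = (-1.1275, -0.5876, 1.3200)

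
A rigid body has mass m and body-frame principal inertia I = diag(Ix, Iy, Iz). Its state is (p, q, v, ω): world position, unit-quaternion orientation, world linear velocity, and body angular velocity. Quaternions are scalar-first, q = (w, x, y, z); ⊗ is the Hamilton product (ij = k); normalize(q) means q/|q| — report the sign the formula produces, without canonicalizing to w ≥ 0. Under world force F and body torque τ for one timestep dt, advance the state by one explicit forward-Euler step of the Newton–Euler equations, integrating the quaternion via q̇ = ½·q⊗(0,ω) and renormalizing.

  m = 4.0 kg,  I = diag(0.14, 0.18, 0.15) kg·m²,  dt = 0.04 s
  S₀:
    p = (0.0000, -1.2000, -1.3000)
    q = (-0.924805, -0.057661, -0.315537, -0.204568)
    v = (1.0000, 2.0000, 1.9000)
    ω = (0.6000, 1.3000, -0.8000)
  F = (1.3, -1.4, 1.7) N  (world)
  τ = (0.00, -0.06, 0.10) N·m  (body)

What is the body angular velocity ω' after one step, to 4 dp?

ω×(Iω) gyroscopic = (0.0312, 0.0048, 0.0312)
α = I⁻¹(τ − ω×Iω) = (-0.2229, -0.3600, 0.4587)
ω' = ω + α·dt = (0.5911, 1.2856, -0.7817)

ω' = (0.5911, 1.2856, -0.7817)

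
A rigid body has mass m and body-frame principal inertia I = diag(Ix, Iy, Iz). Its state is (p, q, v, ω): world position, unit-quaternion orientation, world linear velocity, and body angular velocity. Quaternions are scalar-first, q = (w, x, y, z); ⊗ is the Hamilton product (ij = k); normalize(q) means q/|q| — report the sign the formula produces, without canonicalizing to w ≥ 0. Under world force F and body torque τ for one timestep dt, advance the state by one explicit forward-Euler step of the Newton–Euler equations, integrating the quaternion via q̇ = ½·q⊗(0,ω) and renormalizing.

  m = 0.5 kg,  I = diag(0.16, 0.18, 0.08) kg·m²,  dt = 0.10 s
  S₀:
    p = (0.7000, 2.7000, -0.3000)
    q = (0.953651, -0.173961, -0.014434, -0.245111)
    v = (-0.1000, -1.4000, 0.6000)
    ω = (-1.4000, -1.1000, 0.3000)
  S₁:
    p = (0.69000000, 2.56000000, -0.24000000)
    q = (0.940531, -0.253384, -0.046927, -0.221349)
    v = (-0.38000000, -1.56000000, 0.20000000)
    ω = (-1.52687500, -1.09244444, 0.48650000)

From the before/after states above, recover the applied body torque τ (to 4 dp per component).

τ = (-0.1700, -0.0200, 0.1800)

ω₁ − ω₀ = (-0.12687500, 0.00755556, 0.18650000)
gyro term ω₀×Iω₀ = (0.0330, -0.0336, 0.0308)
τ = I·(Δω/dt) + ω₀×(Iω₀) = (-0.1700, -0.0200, 0.1800)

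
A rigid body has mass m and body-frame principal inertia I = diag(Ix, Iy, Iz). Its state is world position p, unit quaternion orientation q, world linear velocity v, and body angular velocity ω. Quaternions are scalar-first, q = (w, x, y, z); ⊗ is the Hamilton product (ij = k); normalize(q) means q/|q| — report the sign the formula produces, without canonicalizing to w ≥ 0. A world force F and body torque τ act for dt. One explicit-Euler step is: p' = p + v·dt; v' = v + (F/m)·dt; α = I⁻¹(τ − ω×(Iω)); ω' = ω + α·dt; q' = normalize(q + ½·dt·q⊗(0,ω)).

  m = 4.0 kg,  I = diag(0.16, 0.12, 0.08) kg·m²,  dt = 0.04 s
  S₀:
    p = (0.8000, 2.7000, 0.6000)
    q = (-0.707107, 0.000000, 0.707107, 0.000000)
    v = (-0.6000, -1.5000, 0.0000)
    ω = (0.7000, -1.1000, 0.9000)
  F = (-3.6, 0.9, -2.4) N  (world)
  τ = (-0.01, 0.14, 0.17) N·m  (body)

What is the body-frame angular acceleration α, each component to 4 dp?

α = (-0.3100, 0.7467, 1.7400)

precession coupling ω×(Iω) = (0.0396, 0.0504, 0.0308)
angular accel α = (-0.3100, 0.7467, 1.7400)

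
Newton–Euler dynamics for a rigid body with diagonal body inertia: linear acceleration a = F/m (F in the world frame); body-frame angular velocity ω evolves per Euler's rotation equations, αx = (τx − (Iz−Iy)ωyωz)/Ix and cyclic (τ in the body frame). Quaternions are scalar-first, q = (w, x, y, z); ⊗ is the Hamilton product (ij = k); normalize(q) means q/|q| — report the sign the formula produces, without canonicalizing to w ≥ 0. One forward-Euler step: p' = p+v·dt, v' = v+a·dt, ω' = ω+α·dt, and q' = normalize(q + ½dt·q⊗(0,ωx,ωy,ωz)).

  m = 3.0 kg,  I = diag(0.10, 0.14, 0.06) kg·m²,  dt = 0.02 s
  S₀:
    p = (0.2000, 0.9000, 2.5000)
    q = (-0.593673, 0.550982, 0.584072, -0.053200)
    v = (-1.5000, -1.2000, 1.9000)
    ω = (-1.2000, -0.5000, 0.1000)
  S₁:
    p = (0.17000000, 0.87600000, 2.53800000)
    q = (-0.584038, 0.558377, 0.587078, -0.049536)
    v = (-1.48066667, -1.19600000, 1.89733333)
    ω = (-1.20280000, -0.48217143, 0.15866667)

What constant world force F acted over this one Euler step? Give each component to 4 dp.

v₁ − v₀ = (0.01933333, 0.00400000, -0.00266667)
F = m·Δv/dt = (2.9000, 0.6000, -0.4000)

F = (2.9000, 0.6000, -0.4000)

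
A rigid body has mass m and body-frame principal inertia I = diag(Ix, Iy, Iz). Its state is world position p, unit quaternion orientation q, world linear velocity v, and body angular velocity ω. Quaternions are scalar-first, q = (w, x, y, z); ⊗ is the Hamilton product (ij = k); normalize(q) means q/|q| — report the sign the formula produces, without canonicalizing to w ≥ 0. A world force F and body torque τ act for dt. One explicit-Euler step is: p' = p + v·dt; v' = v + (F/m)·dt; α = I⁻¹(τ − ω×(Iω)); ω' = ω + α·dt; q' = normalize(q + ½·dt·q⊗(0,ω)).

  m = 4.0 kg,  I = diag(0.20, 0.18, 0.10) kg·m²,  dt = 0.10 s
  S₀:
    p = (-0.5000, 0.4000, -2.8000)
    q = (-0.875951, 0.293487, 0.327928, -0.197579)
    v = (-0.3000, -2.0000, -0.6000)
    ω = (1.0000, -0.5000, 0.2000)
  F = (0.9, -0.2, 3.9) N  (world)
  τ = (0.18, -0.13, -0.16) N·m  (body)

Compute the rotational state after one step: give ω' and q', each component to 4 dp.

angular accel α = (0.8600, -0.8333, -1.7000)
new body rate ω' = (1.0860, -0.5833, 0.0300)
2q̇ = q⊗(0,ω) = (-0.0900072, -0.9091549, 0.1816991, -0.6498617)
q + ½dt·q⊗(0,ω), renormalized = (-0.8790, 0.2476, 0.3365, -0.2297)

ω' = (1.0860, -0.5833, 0.0300)
q' = (-0.8790, 0.2476, 0.3365, -0.2297)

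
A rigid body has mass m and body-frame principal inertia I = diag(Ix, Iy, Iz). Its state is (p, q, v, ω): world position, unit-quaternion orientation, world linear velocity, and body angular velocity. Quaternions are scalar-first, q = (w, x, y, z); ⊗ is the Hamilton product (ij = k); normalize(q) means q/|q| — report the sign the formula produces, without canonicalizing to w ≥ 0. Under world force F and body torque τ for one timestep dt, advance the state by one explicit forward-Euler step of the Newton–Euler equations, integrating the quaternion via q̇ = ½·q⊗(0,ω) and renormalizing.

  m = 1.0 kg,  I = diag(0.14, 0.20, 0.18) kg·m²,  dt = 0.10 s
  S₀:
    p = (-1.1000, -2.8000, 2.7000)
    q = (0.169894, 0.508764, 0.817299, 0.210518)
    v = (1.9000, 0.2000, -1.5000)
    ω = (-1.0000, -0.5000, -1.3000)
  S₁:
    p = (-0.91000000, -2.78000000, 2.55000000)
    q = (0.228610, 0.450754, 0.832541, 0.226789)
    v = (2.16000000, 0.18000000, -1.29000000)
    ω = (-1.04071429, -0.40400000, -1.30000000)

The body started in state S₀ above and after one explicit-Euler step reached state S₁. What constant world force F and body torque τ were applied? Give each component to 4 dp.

velocity change Δv = (0.26000000, -0.02000000, 0.21000000)
F = m·Δv/dt = (2.6000, -0.2000, 2.1000)
Δω = ω₁−ω₀ = (-0.04071429, 0.09600000, 0.00000000)
precession coupling = (-0.0130, -0.0520, 0.0300)
applied torque τ = (-0.0700, 0.1400, 0.0300)

F = (2.6000, -0.2000, 2.1000)
τ = (-0.0700, 0.1400, 0.0300)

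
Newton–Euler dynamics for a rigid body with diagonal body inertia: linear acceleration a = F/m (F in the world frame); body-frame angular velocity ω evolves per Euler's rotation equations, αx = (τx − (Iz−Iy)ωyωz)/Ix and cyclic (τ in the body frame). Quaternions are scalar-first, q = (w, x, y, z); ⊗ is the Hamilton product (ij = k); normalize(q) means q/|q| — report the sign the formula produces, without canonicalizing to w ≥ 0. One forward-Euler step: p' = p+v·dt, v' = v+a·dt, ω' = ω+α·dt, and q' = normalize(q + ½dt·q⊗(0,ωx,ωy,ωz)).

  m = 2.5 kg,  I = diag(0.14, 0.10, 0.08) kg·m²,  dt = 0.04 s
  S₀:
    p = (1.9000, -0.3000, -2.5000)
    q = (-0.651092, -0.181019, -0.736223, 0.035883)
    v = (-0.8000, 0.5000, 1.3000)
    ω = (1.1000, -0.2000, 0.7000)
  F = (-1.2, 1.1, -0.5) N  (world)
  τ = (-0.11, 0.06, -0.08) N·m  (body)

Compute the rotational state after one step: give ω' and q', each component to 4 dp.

ω' = (1.0678, -0.1945, 0.6556)
q' = (-0.6503, -0.2054, -0.7300, 0.0437)

gyro term ω×Iω = (0.0028, 0.0462, 0.0088)
(τ − ω×Iω)/I = (-0.8057, 0.1380, -1.1100)
ω' = ω + α·dt = (1.0678, -0.1945, 0.6556)
2q̇ = q⊗(0,ω) = (0.0267582, -1.2243807, 0.2964030, 0.3902847)
q' = normalize(q + ½dt·q⊗(0,ω)) = (-0.6503, -0.2054, -0.7300, 0.0437)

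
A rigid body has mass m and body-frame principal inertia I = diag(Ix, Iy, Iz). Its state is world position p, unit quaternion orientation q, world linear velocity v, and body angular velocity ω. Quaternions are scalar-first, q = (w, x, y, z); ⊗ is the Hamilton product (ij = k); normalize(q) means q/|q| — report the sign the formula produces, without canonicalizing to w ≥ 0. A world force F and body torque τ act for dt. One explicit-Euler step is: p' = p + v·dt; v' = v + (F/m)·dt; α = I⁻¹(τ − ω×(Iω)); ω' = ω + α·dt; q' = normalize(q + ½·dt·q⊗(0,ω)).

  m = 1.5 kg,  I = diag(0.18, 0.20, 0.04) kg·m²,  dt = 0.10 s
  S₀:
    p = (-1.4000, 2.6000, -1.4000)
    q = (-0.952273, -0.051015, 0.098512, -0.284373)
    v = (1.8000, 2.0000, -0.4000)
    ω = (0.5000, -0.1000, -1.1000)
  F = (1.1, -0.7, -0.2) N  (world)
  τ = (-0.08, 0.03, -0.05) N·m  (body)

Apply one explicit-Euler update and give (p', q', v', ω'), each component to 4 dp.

p' = (-1.2200, 2.8000, -1.4400)
q' = (-0.9644, -0.0815, 0.0932, -0.2338)
v' = (1.8733, 1.9533, -0.4133)
ω' = (0.4653, -0.0465, -1.2225)

angular accel α = (-0.3467, 0.5350, -1.2250)
ω' = ω + α·dt = (0.4653, -0.0465, -1.2225)
q⊗(0,ω) = (-0.2774516, -0.6129370, -0.1030757, 1.0033458)
updated quaternion q' = (-0.9644, -0.0815, 0.0932, -0.2338)
a = F/m = (0.7333, -0.4667, -0.1333)
new position p' = (-1.2200, 2.8000, -1.4400)
new velocity v' = (1.8733, 1.9533, -0.4133)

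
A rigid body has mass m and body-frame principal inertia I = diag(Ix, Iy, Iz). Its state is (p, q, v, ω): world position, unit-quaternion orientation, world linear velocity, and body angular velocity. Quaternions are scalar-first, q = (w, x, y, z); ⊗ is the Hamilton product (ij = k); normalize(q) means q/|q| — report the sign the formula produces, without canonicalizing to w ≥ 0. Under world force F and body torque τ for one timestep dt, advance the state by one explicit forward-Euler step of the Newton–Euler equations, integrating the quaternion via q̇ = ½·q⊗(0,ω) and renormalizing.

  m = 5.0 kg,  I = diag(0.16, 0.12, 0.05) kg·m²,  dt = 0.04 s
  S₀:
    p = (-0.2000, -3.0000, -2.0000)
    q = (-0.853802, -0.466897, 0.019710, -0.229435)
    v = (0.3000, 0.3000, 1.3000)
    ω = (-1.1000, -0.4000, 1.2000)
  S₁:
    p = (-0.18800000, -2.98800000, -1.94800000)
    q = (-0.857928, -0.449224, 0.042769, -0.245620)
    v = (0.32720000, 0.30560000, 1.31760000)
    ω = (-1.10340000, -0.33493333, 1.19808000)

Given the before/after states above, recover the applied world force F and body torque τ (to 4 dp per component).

F = (3.4000, 0.7000, 2.2000)
τ = (0.0200, 0.0500, -0.0200)

ω₁ − ω₀ = (-0.00340000, 0.06506667, -0.00192000)
precession coupling = (0.0336, -0.1452, -0.0176)
I·α + gyro = (0.0200, 0.0500, -0.0200)
Δv = v₁−v₀ = (0.02720000, 0.00560000, 0.01760000)
F = m·Δv/dt = (3.4000, 0.7000, 2.2000)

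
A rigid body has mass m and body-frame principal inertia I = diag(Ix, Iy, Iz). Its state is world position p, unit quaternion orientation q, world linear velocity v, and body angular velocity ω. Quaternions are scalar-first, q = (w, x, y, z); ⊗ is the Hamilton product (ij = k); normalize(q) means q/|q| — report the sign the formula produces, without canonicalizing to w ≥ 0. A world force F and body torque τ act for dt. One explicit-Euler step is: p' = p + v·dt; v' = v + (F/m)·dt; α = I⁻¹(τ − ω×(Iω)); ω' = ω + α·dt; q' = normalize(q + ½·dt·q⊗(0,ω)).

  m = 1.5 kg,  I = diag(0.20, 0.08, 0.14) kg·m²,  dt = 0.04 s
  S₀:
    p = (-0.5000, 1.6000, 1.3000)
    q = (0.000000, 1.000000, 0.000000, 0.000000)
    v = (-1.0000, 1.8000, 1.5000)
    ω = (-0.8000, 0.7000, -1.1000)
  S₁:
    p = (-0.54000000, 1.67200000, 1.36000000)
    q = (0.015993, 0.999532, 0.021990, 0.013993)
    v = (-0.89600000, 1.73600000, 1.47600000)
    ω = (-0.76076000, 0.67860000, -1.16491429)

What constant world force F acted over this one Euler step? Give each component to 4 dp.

Δv = v₁−v₀ = (0.10400000, -0.06400000, -0.02400000)
m·(v₁−v₀)/dt = (3.9000, -2.4000, -0.9000)

F = (3.9000, -2.4000, -0.9000)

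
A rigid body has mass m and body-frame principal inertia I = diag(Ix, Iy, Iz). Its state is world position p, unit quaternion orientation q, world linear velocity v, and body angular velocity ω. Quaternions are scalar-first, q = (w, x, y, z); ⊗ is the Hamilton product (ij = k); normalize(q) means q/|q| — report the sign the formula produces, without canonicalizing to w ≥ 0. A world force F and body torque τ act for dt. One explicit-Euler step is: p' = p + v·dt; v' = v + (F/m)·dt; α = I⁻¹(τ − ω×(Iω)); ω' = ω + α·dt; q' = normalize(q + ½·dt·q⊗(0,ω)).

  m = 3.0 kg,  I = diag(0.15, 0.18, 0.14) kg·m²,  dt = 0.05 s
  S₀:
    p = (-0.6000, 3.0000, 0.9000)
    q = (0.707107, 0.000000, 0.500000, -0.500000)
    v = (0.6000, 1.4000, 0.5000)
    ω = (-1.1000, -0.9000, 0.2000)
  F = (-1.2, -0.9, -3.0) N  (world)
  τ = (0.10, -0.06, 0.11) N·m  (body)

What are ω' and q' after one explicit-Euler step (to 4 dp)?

ω' = (-1.0691, -0.9161, 0.2287)
q' = (0.7204, -0.0282, 0.4975, -0.4824)

precession coupling ω×(Iω) = (0.0072, -0.0022, 0.0297)
angular accel α = (0.6187, -0.3211, 0.5736)
ω + α·dt = (-1.0691, -0.9161, 0.2287)
2q̇ = q⊗(0,ω) = (0.5500000, -1.1278177, -0.0863963, 0.6914214)
q' = normalize(q + ½dt·q⊗(0,ω)) = (0.7204, -0.0282, 0.4975, -0.4824)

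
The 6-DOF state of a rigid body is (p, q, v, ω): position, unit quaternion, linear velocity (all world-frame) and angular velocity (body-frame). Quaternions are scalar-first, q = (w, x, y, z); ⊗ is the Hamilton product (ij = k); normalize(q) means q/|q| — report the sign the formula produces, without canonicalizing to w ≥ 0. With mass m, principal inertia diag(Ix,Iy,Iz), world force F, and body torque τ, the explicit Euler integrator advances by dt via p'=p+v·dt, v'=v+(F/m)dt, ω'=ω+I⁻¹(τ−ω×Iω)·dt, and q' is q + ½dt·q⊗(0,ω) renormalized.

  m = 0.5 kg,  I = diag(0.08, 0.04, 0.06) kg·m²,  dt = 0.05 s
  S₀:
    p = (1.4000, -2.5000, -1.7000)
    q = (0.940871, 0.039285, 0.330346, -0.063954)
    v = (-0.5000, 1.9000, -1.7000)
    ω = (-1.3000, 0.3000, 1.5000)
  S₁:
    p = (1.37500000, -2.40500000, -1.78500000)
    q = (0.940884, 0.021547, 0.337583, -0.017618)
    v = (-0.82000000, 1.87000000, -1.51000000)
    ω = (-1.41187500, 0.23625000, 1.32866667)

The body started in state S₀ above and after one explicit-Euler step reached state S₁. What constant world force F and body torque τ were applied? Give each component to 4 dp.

F = (-3.2000, -0.3000, 1.9000)
τ = (-0.1700, -0.0900, -0.1900)

v₁ − v₀ = (-0.32000000, -0.03000000, 0.19000000)
F = m·Δv/dt = (-3.2000, -0.3000, 1.9000)
rate change Δω = (-0.11187500, -0.06375000, -0.17133333)
applied torque τ = (-0.1700, -0.0900, -0.1900)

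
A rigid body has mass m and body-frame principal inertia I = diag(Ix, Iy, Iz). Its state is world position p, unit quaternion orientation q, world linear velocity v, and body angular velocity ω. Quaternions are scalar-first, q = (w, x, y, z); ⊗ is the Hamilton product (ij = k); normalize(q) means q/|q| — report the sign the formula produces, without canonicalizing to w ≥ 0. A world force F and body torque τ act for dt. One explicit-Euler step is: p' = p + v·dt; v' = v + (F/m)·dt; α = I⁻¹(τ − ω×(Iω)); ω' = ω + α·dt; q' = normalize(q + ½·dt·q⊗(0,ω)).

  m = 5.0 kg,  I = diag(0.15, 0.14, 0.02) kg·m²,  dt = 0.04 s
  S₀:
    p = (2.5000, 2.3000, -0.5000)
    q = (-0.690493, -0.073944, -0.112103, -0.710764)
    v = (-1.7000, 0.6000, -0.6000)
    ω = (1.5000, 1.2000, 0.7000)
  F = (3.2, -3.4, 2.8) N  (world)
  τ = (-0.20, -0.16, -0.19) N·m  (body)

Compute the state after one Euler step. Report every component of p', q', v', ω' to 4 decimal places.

p' = (2.4320, 2.3240, -0.5240)
q' = (-0.6751, -0.0791, -0.1488, -0.7182)
v' = (-1.6744, 0.5728, -0.5776)
ω' = (1.4735, 1.1153, 0.3560)

gyro term ω×Iω = (-0.1008, 0.1365, -0.0180)
(τ − ω×Iω)/I = (-0.6613, -2.1179, -8.6000)
ω + α·dt = (1.4735, 1.1153, 0.3560)
q⊗(0,ω) = (0.7429744, -0.2612948, -1.8429768, -0.4039234)
q + ½dt·q⊗(0,ω), renormalized = (-0.6751, -0.0791, -0.1488, -0.7182)
a = (0.6400, -0.6800, 0.5600)
p' = p + v·dt = (2.4320, 2.3240, -0.5240)
new velocity v' = (-1.6744, 0.5728, -0.5776)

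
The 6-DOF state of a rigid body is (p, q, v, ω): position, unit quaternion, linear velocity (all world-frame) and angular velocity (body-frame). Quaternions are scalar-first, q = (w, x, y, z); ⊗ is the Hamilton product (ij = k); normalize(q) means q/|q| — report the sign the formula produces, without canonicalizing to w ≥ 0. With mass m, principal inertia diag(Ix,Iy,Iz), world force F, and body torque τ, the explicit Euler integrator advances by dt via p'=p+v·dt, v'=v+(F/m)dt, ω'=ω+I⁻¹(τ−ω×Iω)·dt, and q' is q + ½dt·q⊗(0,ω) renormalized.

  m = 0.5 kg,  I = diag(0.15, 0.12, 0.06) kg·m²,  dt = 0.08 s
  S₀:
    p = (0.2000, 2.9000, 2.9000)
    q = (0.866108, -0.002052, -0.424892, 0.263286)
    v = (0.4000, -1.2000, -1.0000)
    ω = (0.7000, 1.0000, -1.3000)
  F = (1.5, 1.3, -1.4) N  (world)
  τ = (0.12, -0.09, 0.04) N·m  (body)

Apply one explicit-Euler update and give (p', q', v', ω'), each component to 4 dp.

α = I⁻¹(τ − ω×Iω) = (0.2800, -0.0675, 1.0167)
new body rate ω' = (0.7224, 0.9946, -1.2187)
q⊗(0,ω) = (0.7686002, 0.8953492, 1.0477406, -0.8305680)
q + ½dt·q⊗(0,ω), renormalized = (0.8946, 0.0337, -0.3820, 0.2295)
new position p' = (0.2320, 2.8040, 2.8200)
v' = v + a·dt = (0.6400, -0.9920, -1.2240)

p' = (0.2320, 2.8040, 2.8200)
q' = (0.8946, 0.0337, -0.3820, 0.2295)
v' = (0.6400, -0.9920, -1.2240)
ω' = (0.7224, 0.9946, -1.2187)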